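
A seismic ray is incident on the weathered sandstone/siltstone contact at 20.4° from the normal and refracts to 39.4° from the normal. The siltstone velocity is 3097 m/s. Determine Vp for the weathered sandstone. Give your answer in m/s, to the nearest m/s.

1701 m/s

Snell's law: sin 20.4°/V₁ = sin 39.4°/V₂.
V₁ = V₂·sin 20.4°/sin 39.4° = 3097 × 0.5492 = 1700.77 m/s.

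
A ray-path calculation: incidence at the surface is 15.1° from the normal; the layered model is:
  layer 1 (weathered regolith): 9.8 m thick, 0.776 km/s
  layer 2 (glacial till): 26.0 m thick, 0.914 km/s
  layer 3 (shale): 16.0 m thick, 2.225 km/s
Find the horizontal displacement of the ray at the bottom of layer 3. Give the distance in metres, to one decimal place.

Ray parameter p = sin 15.1° / 0.776 km/s = 3.3570e-01 s/km.
Layer 1: θ = 15.10°; offset = 9.8·tan 15.10° = 2.644 m.
Layer 2: sin θ = p·0.914 = 0.3068 → θ = 17.87°; offset = 26.0·tan 17.87° = 8.382 m.
Layer 3: sin θ = p·2.225 = 0.7469 → θ = 48.33°; offset = 16.0·tan 48.33° = 17.974 m.
Total horizontal offset = 29.000 m.

29.0 m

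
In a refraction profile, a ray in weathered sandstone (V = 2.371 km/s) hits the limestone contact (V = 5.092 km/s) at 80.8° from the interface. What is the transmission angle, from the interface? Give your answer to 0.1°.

69.9°

Convert to the normal: θ₁ = 90° − 80.8° = 9.2°.
sin θ₁/V₁ = sin θ₂/V₂ ⇒ sin θ₂ = 5.092·sin 9.2°/2.371 = 5.092·0.1599/2.371 = 0.3434.
θ₂ = sin⁻¹(0.3434) = 20.08° (from vertical).
From the interface: 90° − 20.08° = 69.92°.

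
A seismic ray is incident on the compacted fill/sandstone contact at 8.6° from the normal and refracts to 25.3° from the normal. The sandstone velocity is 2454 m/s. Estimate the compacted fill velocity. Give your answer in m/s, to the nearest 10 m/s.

860 m/s

Snell's law: sin 8.6°/V₁ = sin 25.3°/V₂.
V₁ = V₂·sin 8.6°/sin 25.3° = 2454 × 0.3499 = 858.67 m/s.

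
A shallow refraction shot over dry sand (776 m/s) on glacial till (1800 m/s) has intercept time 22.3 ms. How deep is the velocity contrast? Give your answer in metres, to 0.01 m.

9.59 m

θ_c = arcsin(776/1800) = 25.54°; cos θ_c = 0.9023.
tᵢ = 2h cos θ_c/V₁ ⇒ h = tᵢ·V₁/(2 cos θ_c) = 0.0223·776/(2·0.9023) = 9.59 m.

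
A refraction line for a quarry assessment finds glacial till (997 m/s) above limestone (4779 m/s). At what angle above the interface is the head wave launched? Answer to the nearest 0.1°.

78.0°

Critical incidence: sin θ_c = V₁/V₂ = 997/4779 = 0.2086.
θ_c = arcsin 0.2086 = 12.04°.
Measured from the interface: 90° − 12.04° = 77.96°.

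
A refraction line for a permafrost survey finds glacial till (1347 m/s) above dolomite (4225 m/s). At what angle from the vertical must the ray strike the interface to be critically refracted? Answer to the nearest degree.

19°

Critical incidence: sin θ_c = V₁/V₂ = 1347/4225 = 0.3188.
θ_c = arcsin 0.3188 = 18.59°.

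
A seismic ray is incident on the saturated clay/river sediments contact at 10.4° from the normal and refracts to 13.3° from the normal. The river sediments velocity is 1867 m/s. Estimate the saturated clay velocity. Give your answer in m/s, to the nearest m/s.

sin 10.4° = 0.1805; sin 13.3° = 0.2300.
V₁ = V₂·(sin θ₁/sin θ₂) = 1867·(0.1805/0.2300) = 1465.03 m/s.

1465 m/s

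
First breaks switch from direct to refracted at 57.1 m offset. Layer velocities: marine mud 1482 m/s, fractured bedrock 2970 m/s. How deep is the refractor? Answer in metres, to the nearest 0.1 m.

16.5 m

x_cross = 2h·√((V₂+V₁)/(V₂−V₁)) → h = x_cross / (2·√((V₂+V₁)/(V₂−V₁))).
√((V₂+V₁)/(V₂−V₁)) = √((2970+1482)/(2970−1482)) = 1.7297.
h = 57.1 / (2·1.7297) = 16.51 m.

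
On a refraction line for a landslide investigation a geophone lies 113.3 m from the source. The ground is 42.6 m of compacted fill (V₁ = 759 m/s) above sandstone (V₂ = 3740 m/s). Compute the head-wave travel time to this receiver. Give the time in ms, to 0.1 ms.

t = x/V₂ + 2h·√(V₂²−V₁²)/(V₁V₂).
√(V₂²−V₁²) = √(3740²−759²) = 3662.2 m/s; delay term = 2·42.6·3662.2/(759·3740) = 0.10992 s.
t = 113.3/3740 + 0.10992 = 0.14021 s.

140.2 ms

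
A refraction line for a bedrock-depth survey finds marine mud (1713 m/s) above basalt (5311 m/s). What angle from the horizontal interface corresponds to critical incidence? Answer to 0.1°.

Critical incidence: sin θ_c = V₁/V₂ = 1713/5311 = 0.3225.
θ_c = arcsin 0.3225 = 18.82°.
Measured from the interface: 90° − 18.82° = 71.18°.

71.2°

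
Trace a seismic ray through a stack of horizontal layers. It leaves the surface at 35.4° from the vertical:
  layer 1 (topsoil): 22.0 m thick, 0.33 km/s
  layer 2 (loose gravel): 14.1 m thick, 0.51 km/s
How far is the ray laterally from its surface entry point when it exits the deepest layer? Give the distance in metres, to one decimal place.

Ray parameter p = sin 35.4° / 0.33 km/s = 1.7554e+00 s/km.
Layer 1: θ = 35.40°; offset = 22.0·tan 35.40° = 15.635 m.
Layer 2: sin θ = p·0.51 = 0.8953 → θ = 63.54°; offset = 14.1·tan 63.54° = 28.331 m.
Summing the layer offsets gives 43.965 m.

44.0 m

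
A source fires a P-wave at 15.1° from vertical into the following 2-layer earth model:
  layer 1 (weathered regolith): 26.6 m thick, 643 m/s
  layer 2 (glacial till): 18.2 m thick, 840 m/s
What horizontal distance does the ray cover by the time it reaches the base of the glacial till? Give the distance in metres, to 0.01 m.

13.76 m

Ray parameter p = sin 15.1° / 643 m/s = 4.0514e-04 s/m.
Layer 1: θ = 15.10°; offset = 26.6·tan 15.10° = 7.1772 m.
Layer 2: sin θ = p·840 = 0.3403 → θ = 19.90°; offset = 18.2·tan 19.90° = 6.5869 m.
Σ offsets = 13.7642 m.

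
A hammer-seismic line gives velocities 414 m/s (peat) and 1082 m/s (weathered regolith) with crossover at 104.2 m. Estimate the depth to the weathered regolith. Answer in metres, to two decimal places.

x_cross = 2h·√((V₂+V₁)/(V₂−V₁)) → h = x_cross / (2·√((V₂+V₁)/(V₂−V₁))).
√((V₂+V₁)/(V₂−V₁)) = √((1082+414)/(1082−414)) = 1.4965.
h = 104.2 / (2·1.4965) = 34.81 m.

34.81 m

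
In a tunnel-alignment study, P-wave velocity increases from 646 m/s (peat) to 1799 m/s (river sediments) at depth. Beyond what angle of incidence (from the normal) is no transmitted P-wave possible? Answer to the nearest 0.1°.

21.0°

Critical incidence: sin θ_c = V₁/V₂ = 646/1799 = 0.3591.
θ_c = arcsin 0.3591 = 21.04°.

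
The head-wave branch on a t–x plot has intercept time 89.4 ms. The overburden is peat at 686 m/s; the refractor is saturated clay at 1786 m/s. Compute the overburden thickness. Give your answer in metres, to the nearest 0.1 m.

33.2 m

θ_c = arcsin(686/1786) = 22.59°; cos θ_c = 0.9233.
tᵢ = 2h cos θ_c/V₁ ⇒ h = tᵢ·V₁/(2 cos θ_c) = 0.0894·686/(2·0.9233) = 33.21 m.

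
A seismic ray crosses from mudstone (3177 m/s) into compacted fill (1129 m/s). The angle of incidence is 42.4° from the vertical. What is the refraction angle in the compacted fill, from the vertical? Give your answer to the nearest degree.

14°

sin θ₁/V₁ = sin θ₂/V₂ ⇒ sin θ₂ = 1129·sin 42.4°/3177 = 1129·0.6743/3177 = 0.2396.
θ₂ = sin⁻¹(0.2396) = 13.86° (from vertical).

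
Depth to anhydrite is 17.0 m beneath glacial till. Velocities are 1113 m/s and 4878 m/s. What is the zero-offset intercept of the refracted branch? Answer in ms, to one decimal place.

29.7 ms

tᵢ = 2h·√(V₂²−V₁²)/(V₁V₂).
√(V₂²−V₁²) = √(4878²−1113²) = 4749.3 m/s.
tᵢ = 2·17.0·4749.3/(1113·4878) = 0.02974 s.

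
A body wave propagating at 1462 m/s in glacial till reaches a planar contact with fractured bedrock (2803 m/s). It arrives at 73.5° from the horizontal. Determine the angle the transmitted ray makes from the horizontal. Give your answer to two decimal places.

57.01°

Angle from the normal: 90° − 73.5° = 16.5°.
Snell's law: sin θ₂ = (V₂/V₁)·sin θ₁ = (2803/1462)·sin 16.5° = 0.5445.
θ₂ = sin⁻¹(0.5445) = 32.99° (from vertical).
From the interface: 90° − 32.99° = 57.01°.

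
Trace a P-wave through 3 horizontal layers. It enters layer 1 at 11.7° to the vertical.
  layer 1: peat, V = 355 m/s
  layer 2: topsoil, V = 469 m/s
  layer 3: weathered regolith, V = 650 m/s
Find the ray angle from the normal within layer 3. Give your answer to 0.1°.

21.8°

Ray parameter p = sin 11.7° / 355 = 5.7123e-04 s/m.
sin θ_3 = p·V_3 = 5.7123e-04 × 650 = 0.3713.
θ_3 = arcsin 0.3713 = 21.80°.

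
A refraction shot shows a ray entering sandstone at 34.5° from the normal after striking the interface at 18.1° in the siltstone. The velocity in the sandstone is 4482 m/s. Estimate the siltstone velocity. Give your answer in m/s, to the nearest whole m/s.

2458 m/s

Snell's law: sin 18.1°/V₁ = sin 34.5°/V₂.
V₁ = V₂·sin 18.1°/sin 34.5° = 4482 × 0.5485 = 2458.40 m/s.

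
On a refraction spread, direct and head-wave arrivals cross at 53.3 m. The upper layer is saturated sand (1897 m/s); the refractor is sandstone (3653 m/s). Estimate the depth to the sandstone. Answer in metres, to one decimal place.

15.0 m

x_cross = 2h·√((V₂+V₁)/(V₂−V₁)) → h = x_cross / (2·√((V₂+V₁)/(V₂−V₁))).
√((V₂+V₁)/(V₂−V₁)) = √((3653+1897)/(3653−1897)) = 1.7778.
h = 53.3 / (2·1.7778) = 14.99 m.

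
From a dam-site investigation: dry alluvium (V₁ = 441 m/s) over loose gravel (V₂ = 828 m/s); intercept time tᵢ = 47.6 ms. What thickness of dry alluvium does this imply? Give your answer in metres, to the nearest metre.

12 m

h = tᵢ·V₁·V₂ / (2·√(V₂²−V₁²)).
√(V₂²−V₁²) = √(828² − 441²) = 700.8 m/s.
h = 0.0476 s × 441 × 828 / (2 × 700.8) = 12.40 m.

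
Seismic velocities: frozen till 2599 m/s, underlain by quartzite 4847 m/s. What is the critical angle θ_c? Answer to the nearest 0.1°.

32.4°

At critical incidence the refracted ray runs along the interface (θ₂ = 90°), so sin θ_c = V₁/V₂.
θ_c = arcsin(2599/4847) = arcsin 0.5362 = 32.43°.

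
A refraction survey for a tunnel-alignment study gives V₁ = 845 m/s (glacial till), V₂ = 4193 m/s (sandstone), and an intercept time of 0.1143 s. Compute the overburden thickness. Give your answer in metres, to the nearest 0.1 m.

49.3 m

θ_c = arcsin(845/4193) = 11.63°; cos θ_c = 0.9795.
tᵢ = 2h cos θ_c/V₁ ⇒ h = tᵢ·V₁/(2 cos θ_c) = 0.1143·845/(2·0.9795) = 49.30 m.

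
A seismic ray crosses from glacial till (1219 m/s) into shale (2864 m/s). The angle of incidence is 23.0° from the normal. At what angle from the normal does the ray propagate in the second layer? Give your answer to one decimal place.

66.6°

Snell's law: sin θ₂ = (V₂/V₁)·sin θ₁ = (2864/1219)·sin 23.0° = 0.9180.
θ₂ = arcsin 0.9180 = 66.64° from the normal.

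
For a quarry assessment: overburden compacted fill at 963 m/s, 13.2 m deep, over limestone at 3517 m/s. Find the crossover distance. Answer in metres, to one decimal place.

35.0 m

x_cross = 2h·√((V₂+V₁)/(V₂−V₁)).
(V₂+V₁)/(V₂−V₁) = (3517+963)/(3517−963) = 1.7541; √ = 1.3244.
x_cross = 2·13.2·1.3244 = 34.96 m.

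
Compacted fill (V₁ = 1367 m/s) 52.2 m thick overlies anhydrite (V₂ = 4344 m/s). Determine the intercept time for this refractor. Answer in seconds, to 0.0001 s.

tᵢ = 2h·√(V₂²−V₁²)/(V₁V₂).
√(V₂²−V₁²) = √(4344²−1367²) = 4123.3 m/s.
tᵢ = 2·52.2·4123.3/(1367·4344) = 0.07249 s.

0.0725 s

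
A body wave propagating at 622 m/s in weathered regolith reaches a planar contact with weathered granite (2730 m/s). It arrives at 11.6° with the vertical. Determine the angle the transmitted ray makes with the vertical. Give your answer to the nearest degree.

62°

Snell's law: sin θ₂ = (V₂/V₁)·sin θ₁ = (2730/622)·sin 11.6° = 0.8825.
θ₂ = arcsin 0.8825 = 61.95° from the normal.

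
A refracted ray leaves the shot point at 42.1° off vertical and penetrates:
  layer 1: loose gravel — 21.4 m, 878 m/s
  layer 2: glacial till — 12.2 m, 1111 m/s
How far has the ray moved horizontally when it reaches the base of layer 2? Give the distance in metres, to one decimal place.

38.9 m

Apply Snell's law at each interface; in layer i the horizontal offset is hᵢ·tan θᵢ.
Layer 1: θ = 42.10°; offset = 21.4·tan 42.10° = 19.336 m.
Layer 2: sin θ = 1111·sin 42.1°/878 = 0.8483, θ = 58.03°; offset = 12.2·tan 58.03° = 19.548 m.
Σ offsets = 38.885 m.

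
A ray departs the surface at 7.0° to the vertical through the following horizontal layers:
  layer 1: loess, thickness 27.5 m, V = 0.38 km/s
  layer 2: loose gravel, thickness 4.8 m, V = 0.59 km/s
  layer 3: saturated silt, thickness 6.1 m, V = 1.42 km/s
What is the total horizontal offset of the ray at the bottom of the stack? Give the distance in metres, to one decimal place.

7.4 m

p = sin θ₁/V₁ = sin 7.0°/0.38 = 3.2071e-01 s/km is conserved through the stack.
Layer 1: θ = 7.00°; offset = 27.5·tan 7.00° = 3.377 m.
Layer 2: sin θ = p·0.59 = 0.1892 → θ = 10.91°; offset = 4.8·tan 10.91° = 0.925 m.
Layer 3: sin θ = p·1.42 = 0.4554 → θ = 27.09°; offset = 6.1·tan 27.09° = 3.120 m.
Summing the layer offsets gives 7.422 m.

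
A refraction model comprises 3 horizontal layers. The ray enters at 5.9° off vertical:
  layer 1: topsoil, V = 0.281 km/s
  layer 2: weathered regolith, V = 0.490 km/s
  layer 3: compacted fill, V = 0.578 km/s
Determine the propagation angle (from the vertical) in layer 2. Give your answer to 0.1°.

10.3°

Snell's law across each interface conserves sin θ / V, so sin θ_2 = V_2·sin θ₁/V₁.
sin θ_2 = 0.490 × sin 5.9° / 0.281 = 0.1792.
θ_2 = 10.33° from the vertical.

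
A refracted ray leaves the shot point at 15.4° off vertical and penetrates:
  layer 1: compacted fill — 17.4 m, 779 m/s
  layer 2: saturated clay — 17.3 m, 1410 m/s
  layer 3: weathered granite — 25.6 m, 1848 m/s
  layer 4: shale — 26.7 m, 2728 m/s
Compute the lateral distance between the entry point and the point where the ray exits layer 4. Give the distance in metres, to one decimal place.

102.6 m

Apply Snell's law at each interface; in layer i the horizontal offset is hᵢ·tan θᵢ.
Layer 1: θ = 15.40°; offset = 17.4·tan 15.40° = 4.793 m.
Layer 2: sin θ = 1410·sin 15.4°/779 = 0.4807, θ = 28.73°; offset = 17.3·tan 28.73° = 9.483 m.
Layer 3: sin θ = 1848·sin 15.4°/779 = 0.6300, θ = 39.05°; offset = 25.6·tan 39.05° = 20.766 m.
Layer 4: sin θ = 2728·sin 15.4°/779 = 0.9300, θ = 68.43°; offset = 26.7·tan 68.43° = 67.534 m.
Σ offsets = 102.575 m.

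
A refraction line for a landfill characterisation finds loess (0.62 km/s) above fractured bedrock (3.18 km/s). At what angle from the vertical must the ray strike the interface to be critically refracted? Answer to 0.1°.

11.2°

Critical incidence: sin θ_c = V₁/V₂ = 0.62/3.18 = 0.1950.
θ_c = arcsin 0.1950 = 11.24°.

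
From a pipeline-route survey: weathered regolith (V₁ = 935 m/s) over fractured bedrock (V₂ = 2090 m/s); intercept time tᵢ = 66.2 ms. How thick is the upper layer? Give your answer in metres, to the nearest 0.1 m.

34.6 m

θ_c = arcsin(935/2090) = 26.57°; cos θ_c = 0.8943.
tᵢ = 2h cos θ_c/V₁ ⇒ h = tᵢ·V₁/(2 cos θ_c) = 0.0662·935/(2·0.8943) = 34.60 m.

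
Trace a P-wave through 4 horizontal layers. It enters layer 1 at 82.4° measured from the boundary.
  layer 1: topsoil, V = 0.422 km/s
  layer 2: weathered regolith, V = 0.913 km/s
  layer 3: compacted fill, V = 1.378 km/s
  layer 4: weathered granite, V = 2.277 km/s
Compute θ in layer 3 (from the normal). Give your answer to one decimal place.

From the normal: θ₁ = 90° − 82.4° = 7.6°.
Snell's law across each interface conserves sin θ / V, so sin θ_3 = V_3·sin θ₁/V₁.
sin θ_3 = 1.378 × sin 7.6° / 0.422 = 0.4319.
θ_3 = 25.59° from the vertical.

25.6°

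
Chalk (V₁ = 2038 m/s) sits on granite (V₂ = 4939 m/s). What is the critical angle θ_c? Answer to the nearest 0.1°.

24.4°

At critical incidence the refracted ray runs along the interface (θ₂ = 90°), so sin θ_c = V₁/V₂.
θ_c = arcsin(2038/4939) = arcsin 0.4126 = 24.37°.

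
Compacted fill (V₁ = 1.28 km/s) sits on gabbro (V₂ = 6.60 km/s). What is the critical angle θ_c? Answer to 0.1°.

At critical incidence the refracted ray runs along the interface (θ₂ = 90°), so sin θ_c = V₁/V₂.
θ_c = arcsin(1.28/6.60) = arcsin 0.1939 = 11.18°.

11.2°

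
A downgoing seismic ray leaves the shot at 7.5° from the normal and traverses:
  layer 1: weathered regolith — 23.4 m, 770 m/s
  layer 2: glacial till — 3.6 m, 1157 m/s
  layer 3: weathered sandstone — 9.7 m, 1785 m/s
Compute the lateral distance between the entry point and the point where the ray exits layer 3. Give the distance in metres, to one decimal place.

6.9 m

Apply Snell's law at each interface; in layer i the horizontal offset is hᵢ·tan θᵢ.
Layer 1: θ = 7.50°; offset = 23.4·tan 7.50° = 3.081 m.
Layer 2: sin θ = 1157·sin 7.5°/770 = 0.1961, θ = 11.31°; offset = 3.6·tan 11.31° = 0.720 m.
Layer 3: sin θ = 1785·sin 7.5°/770 = 0.3026, θ = 17.61°; offset = 9.7·tan 17.61° = 3.079 m.
Σ offsets = 6.880 m.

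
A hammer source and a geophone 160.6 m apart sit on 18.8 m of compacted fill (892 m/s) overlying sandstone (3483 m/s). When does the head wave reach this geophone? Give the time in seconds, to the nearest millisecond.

0.087 s

t = x/V₂ + 2h·√(V₂²−V₁²)/(V₁V₂).
√(V₂²−V₁²) = √(3483²−892²) = 3366.8 m/s; delay term = 2·18.8·3366.8/(892·3483) = 0.04075 s.
t = 160.6/3483 + 0.04075 = 0.08686 s.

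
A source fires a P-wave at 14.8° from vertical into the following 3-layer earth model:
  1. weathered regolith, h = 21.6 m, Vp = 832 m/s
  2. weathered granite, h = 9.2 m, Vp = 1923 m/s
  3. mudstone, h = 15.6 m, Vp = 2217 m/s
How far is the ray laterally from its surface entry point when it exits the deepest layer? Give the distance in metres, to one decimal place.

p = sin θ₁/V₁ = sin 14.8°/832 = 3.0703e-04 s/m is conserved through the stack.
Layer 1: θ = 14.80°; offset = 21.6·tan 14.80° = 5.707 m.
Layer 2: sin θ = p·1923 = 0.5904 → θ = 36.19°; offset = 9.2·tan 36.19° = 6.730 m.
Layer 3: sin θ = p·2217 = 0.6807 → θ = 42.90°; offset = 15.6·tan 42.90° = 14.495 m.
Total horizontal offset = 26.932 m.

26.9 m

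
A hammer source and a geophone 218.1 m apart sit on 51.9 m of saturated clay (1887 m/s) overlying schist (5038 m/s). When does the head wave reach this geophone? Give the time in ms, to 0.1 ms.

94.3 ms

t = x/V₂ + 2h·√(V₂²−V₁²)/(V₁V₂).
√(V₂²−V₁²) = √(5038²−1887²) = 4671.3 m/s; delay term = 2·51.9·4671.3/(1887·5038) = 0.05100 s.
t = 218.1/5038 + 0.05100 = 0.09429 s.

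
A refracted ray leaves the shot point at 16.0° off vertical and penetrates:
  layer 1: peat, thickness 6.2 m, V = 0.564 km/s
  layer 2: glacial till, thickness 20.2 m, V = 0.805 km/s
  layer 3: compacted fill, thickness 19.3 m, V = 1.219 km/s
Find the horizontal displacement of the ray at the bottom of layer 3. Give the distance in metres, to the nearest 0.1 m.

24.7 m

Apply Snell's law at each interface; in layer i the horizontal offset is hᵢ·tan θᵢ.
Layer 1: θ = 16.00°; offset = 6.2·tan 16.00° = 1.778 m.
Layer 2: sin θ = 0.805·sin 16.0°/0.564 = 0.3934, θ = 23.17°; offset = 20.2·tan 23.17° = 8.644 m.
Layer 3: sin θ = 1.219·sin 16.0°/0.564 = 0.5957, θ = 36.57°; offset = 19.3·tan 36.57° = 14.316 m.
Σ offsets = 24.738 m.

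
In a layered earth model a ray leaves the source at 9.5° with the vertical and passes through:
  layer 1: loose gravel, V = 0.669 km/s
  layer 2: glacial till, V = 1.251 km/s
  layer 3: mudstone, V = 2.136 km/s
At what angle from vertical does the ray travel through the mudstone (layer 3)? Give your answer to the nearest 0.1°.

Snell's law across each interface conserves sin θ / V, so sin θ_3 = V_3·sin θ₁/V₁.
sin θ_3 = 2.136 × sin 9.5° / 0.669 = 0.5270.
θ_3 = arcsin 0.5270 = 31.80°.

31.8°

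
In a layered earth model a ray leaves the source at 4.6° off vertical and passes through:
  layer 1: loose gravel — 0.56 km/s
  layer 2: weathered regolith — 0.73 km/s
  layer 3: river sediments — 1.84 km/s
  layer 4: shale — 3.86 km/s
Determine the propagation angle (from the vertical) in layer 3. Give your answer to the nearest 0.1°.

Ray parameter p = sin 4.6° / 0.56 = 1.4321e-01 s/km.
sin θ_3 = p·V_3 = 1.4321e-01 × 1.84 = 0.2635.
θ_3 = arcsin 0.2635 = 15.28°.

15.3°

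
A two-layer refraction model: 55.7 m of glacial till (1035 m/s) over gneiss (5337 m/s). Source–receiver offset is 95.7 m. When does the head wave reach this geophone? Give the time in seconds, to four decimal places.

θ_c = arcsin(V₁/V₂) = arcsin(1035/5337) = 11.18°, cos θ_c = 0.9810.
Intercept time tᵢ = 2h cos θ_c / V₁ = 2·55.7·0.9810/1035 = 0.10559 s.
t = x/V₂ + tᵢ = 95.7/5337 + 0.10559 = 0.12352 s.

0.1235 s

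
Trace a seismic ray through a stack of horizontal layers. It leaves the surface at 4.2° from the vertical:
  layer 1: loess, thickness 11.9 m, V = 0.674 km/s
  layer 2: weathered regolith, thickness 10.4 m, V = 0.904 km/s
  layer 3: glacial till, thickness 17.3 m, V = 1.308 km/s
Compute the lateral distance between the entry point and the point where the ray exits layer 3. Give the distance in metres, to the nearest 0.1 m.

Apply Snell's law at each interface; in layer i the horizontal offset is hᵢ·tan θᵢ.
Layer 1: θ = 4.20°; offset = 11.9·tan 4.20° = 0.874 m.
Layer 2: sin θ = 0.904·sin 4.2°/0.674 = 0.0982, θ = 5.64°; offset = 10.4·tan 5.64° = 1.027 m.
Layer 3: sin θ = 1.308·sin 4.2°/0.674 = 0.1421, θ = 8.17°; offset = 17.3·tan 8.17° = 2.484 m.
Σ offsets = 4.385 m.

4.4 m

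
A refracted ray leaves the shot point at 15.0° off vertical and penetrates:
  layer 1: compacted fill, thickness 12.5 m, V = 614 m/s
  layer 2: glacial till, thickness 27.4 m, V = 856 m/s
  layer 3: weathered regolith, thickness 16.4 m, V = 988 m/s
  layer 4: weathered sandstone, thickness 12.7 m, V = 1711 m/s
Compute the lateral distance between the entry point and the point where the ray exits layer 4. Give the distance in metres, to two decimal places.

Apply Snell's law at each interface; in layer i the horizontal offset is hᵢ·tan θᵢ.
Layer 1: θ = 15.00°; offset = 12.5·tan 15.00° = 3.3494 m.
Layer 2: sin θ = 856·sin 15.0°/614 = 0.3608, θ = 21.15°; offset = 27.4·tan 21.15° = 10.6009 m.
Layer 3: sin θ = 988·sin 15.0°/614 = 0.4165, θ = 24.61°; offset = 16.4·tan 24.61° = 7.5127 m.
Layer 4: sin θ = 1711·sin 15.0°/614 = 0.7212, θ = 46.16°; offset = 12.7·tan 46.16° = 13.2234 m.
Total horizontal offset = 34.6863 m.

34.69 m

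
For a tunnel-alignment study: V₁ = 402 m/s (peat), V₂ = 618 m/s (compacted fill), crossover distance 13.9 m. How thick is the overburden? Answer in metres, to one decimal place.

x_cross = 2h·√((V₂+V₁)/(V₂−V₁)) → h = x_cross / (2·√((V₂+V₁)/(V₂−V₁))).
√((V₂+V₁)/(V₂−V₁)) = √((618+402)/(618−402)) = 2.1731.
h = 13.9 / (2·2.1731) = 3.20 m.

3.2 m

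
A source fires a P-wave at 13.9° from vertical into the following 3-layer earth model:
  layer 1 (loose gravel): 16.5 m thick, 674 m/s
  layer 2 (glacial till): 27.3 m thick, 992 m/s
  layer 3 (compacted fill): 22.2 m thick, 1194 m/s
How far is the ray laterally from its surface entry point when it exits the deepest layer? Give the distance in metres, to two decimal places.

24.84 m

Ray parameter p = sin 13.9° / 674 m/s = 3.5642e-04 s/m.
Layer 1: θ = 13.90°; offset = 16.5·tan 13.90° = 4.0833 m.
Layer 2: sin θ = p·992 = 0.3536 → θ = 20.71°; offset = 27.3·tan 20.71° = 10.3190 m.
Layer 3: sin θ = p·1194 = 0.4256 → θ = 25.19°; offset = 22.2·tan 25.19° = 10.4402 m.
Total horizontal offset = 24.8425 m.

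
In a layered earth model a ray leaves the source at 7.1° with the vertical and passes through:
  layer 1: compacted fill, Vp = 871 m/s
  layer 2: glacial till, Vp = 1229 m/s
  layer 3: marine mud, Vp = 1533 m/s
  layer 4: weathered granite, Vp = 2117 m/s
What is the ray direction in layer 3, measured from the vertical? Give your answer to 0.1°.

Ray parameter p = sin 7.1° / 871 = 1.4191e-04 s/m.
sin θ_3 = p·V_3 = 1.4191e-04 × 1533 = 0.2175.
θ_3 = arcsin 0.2175 = 12.56°.

12.6°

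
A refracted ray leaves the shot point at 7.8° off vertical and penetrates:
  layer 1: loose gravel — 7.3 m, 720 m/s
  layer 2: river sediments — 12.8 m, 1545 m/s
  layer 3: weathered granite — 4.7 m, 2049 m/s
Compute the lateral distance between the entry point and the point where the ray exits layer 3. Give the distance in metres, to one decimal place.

6.9 m

Ray parameter p = sin 7.8° / 720 m/s = 1.8849e-04 s/m.
Layer 1: θ = 7.80°; offset = 7.3·tan 7.80° = 1.000 m.
Layer 2: sin θ = p·1545 = 0.2912 → θ = 16.93°; offset = 12.8·tan 16.93° = 3.897 m.
Layer 3: sin θ = p·2049 = 0.3862 → θ = 22.72°; offset = 4.7·tan 22.72° = 1.968 m.
Σ offsets = 6.864 m.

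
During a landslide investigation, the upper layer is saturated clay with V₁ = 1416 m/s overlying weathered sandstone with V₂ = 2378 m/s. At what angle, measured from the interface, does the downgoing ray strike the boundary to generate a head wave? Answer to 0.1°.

Critical incidence: sin θ_c = V₁/V₂ = 1416/2378 = 0.5955.
θ_c = arcsin 0.5955 = 36.55°.
Measured from the interface: 90° − 36.55° = 53.45°.

53.5°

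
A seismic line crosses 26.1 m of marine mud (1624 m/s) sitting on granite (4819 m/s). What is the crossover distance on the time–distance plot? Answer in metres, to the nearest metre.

74 m

θ_c = arcsin(1624/4819) = 19.69°, so cos θ_c = 0.9415 and tᵢ = 2h cos θ_c/V₁ = 0.0303 s.
At crossover x/V₁ = x/V₂ + tᵢ ⇒ x = tᵢ/(1/V₁ − 1/V₂) = 0.03026/(6.1576e-04 − 2.0751e-04) = 74.13 m.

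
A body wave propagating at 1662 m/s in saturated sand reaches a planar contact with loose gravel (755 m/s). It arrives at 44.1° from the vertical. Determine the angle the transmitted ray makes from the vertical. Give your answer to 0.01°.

Snell's law: sin θ₂ = (V₂/V₁)·sin θ₁ = (755/1662)·sin 44.1° = 0.3161.
θ₂ = arcsin 0.3161 = 18.43° from the normal.

18.43°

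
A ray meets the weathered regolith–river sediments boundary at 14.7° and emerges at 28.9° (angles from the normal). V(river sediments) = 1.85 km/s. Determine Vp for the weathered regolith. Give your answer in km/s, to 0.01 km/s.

0.97 km/s

Snell's law: sin 14.7°/V₁ = sin 28.9°/V₂.
V₁ = V₂·sin 14.7°/sin 28.9° = 1.85 × 0.5251 = 0.97 km/s.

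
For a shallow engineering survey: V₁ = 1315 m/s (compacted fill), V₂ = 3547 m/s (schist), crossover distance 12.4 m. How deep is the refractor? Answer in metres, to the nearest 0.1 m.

x_cross = 2h·√((V₂+V₁)/(V₂−V₁)) → h = x_cross / (2·√((V₂+V₁)/(V₂−V₁))).
√((V₂+V₁)/(V₂−V₁)) = √((3547+1315)/(3547−1315)) = 1.4759.
h = 12.4 / (2·1.4759) = 4.20 m.

4.2 m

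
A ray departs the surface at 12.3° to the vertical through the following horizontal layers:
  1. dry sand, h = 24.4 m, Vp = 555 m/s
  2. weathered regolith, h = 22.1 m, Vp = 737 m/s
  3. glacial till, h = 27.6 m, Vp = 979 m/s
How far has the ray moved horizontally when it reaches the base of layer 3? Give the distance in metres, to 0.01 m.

23.03 m

Apply Snell's law at each interface; in layer i the horizontal offset is hᵢ·tan θᵢ.
Layer 1: θ = 12.30°; offset = 24.4·tan 12.30° = 5.3201 m.
Layer 2: sin θ = 737·sin 12.3°/555 = 0.2829, θ = 16.43°; offset = 22.1·tan 16.43° = 6.5181 m.
Layer 3: sin θ = 979·sin 12.3°/555 = 0.3758, θ = 22.07°; offset = 27.6·tan 22.07° = 11.1917 m.
Σ offsets = 23.0299 m.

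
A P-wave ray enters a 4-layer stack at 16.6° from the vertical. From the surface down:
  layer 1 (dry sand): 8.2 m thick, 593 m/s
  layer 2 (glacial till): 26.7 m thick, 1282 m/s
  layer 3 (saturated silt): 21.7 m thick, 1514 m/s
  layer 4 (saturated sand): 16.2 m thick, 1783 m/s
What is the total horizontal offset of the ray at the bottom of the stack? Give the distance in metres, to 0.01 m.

73.73 m

p = sin θ₁/V₁ = sin 16.6°/593 = 4.8177e-04 s/m is conserved through the stack.
Layer 1: θ = 16.60°; offset = 8.2·tan 16.60° = 2.4445 m.
Layer 2: sin θ = p·1282 = 0.6176 → θ = 38.14°; offset = 26.7·tan 38.14° = 20.9679 m.
Layer 3: sin θ = p·1514 = 0.7294 → θ = 46.84°; offset = 21.7·tan 46.84° = 23.1371 m.
Layer 4: sin θ = p·1783 = 0.8590 → θ = 59.20°; offset = 16.2·tan 59.20° = 27.1796 m.
Summing the layer offsets gives 73.7292 m.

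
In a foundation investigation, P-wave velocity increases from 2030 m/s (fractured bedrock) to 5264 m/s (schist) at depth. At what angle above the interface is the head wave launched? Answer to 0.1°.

67.3°

At critical incidence the refracted ray runs along the interface (θ₂ = 90°), so sin θ_c = V₁/V₂.
θ_c = arcsin(2030/5264) = arcsin 0.3856 = 22.68°.
Measured from the interface: 90° − 22.68° = 67.32°.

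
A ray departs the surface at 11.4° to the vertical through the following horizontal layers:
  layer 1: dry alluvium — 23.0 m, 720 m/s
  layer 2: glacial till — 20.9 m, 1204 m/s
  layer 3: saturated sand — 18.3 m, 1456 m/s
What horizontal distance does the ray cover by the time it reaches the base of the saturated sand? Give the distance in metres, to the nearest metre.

20 m

p = sin θ₁/V₁ = sin 11.4°/720 = 2.7452e-04 s/m is conserved through the stack.
Layer 1: θ = 11.40°; offset = 23.0·tan 11.40° = 4.638 m.
Layer 2: sin θ = p·1204 = 0.3305 → θ = 19.30°; offset = 20.9·tan 19.30° = 7.319 m.
Layer 3: sin θ = p·1456 = 0.3997 → θ = 23.56°; offset = 18.3·tan 23.56° = 7.980 m.
Summing the layer offsets gives 19.937 m.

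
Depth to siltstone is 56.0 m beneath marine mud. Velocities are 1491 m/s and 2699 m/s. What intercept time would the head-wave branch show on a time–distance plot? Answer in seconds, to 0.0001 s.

0.0626 s

θ_c = arcsin(V₁/V₂) = arcsin(1491/2699) = 33.53°; cos θ_c = 0.8336.
tᵢ = 2h·cos θ_c / V₁ = 2·56.0·0.8336 / 1491 = 0.06261 s.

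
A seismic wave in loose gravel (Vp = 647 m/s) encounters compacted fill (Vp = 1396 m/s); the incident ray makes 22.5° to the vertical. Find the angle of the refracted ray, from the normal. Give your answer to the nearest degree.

Snell's law: sin θ₂ = (V₂/V₁)·sin θ₁ = (1396/647)·sin 22.5° = 0.8257.
θ₂ = sin⁻¹(0.8257) = 55.66° (from vertical).

56°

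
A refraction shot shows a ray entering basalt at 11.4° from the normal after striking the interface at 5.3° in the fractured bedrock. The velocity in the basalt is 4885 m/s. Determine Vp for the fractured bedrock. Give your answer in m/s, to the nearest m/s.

2283 m/s

Snell's law: sin 5.3°/V₁ = sin 11.4°/V₂.
V₁ = V₂·sin 5.3°/sin 11.4° = 4885 × 0.4673 = 2282.89 m/s.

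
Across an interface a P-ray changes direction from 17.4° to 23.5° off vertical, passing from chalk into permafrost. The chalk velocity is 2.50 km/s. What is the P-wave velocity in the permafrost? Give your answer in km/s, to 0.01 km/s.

3.33 km/s

Snell's law: sin 17.4°/V₁ = sin 23.5°/V₂.
V₂ = V₁·sin 23.5°/sin 17.4° = 2.50 × 1.3334 = 3.33 km/s.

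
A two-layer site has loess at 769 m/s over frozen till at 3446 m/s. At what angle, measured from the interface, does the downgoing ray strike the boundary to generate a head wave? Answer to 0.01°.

77.11°

Critical incidence: sin θ_c = V₁/V₂ = 769/3446 = 0.2232.
θ_c = arcsin 0.2232 = 12.89°.
Measured from the interface: 90° − 12.89° = 77.11°.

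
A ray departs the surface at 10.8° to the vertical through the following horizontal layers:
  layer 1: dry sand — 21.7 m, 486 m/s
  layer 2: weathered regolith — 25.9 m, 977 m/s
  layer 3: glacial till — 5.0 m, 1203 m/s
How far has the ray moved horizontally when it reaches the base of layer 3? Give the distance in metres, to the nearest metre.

17 m

Apply Snell's law at each interface; in layer i the horizontal offset is hᵢ·tan θᵢ.
Layer 1: θ = 10.80°; offset = 21.7·tan 10.80° = 4.139 m.
Layer 2: sin θ = 977·sin 10.8°/486 = 0.3767, θ = 22.13°; offset = 25.9·tan 22.13° = 10.532 m.
Layer 3: sin θ = 1203·sin 10.8°/486 = 0.4638, θ = 27.63°; offset = 5.0·tan 27.63° = 2.618 m.
Total horizontal offset = 17.289 m.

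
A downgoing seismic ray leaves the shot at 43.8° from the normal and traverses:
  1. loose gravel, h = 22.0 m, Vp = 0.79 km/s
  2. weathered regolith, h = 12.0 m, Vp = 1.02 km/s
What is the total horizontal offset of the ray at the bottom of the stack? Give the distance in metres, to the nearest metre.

45 m

Ray parameter p = sin 43.8° / 0.79 km/s = 8.7613e-01 s/km.
Layer 1: θ = 43.80°; offset = 22.0·tan 43.80° = 21.097 m.
Layer 2: sin θ = p·1.02 = 0.8937 → θ = 63.34°; offset = 12.0·tan 63.34° = 23.897 m.
Total horizontal offset = 44.994 m.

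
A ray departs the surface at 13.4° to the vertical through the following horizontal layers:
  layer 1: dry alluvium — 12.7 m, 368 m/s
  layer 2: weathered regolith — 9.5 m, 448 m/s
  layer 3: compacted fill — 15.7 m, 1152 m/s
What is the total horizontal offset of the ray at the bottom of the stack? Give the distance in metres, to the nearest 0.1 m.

22.4 m

Ray parameter p = sin 13.4° / 368 m/s = 6.2975e-04 s/m.
Layer 1: θ = 13.40°; offset = 12.7·tan 13.40° = 3.026 m.
Layer 2: sin θ = p·448 = 0.2821 → θ = 16.39°; offset = 9.5·tan 16.39° = 2.794 m.
Layer 3: sin θ = p·1152 = 0.7255 → θ = 46.51°; offset = 15.7·tan 46.51° = 16.549 m.
Summing the layer offsets gives 22.368 m.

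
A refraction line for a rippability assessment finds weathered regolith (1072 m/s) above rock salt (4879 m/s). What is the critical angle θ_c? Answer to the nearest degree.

13°

Critical incidence: sin θ_c = V₁/V₂ = 1072/4879 = 0.2197.
θ_c = arcsin 0.2197 = 12.69°.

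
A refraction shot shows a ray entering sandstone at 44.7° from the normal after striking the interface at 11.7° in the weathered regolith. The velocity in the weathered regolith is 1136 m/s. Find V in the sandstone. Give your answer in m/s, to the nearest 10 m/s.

Snell's law: sin 11.7°/V₁ = sin 44.7°/V₂.
V₂ = V₁·sin 44.7°/sin 11.7° = 1136 × 3.4686 = 3940.37 m/s.

3940 m/s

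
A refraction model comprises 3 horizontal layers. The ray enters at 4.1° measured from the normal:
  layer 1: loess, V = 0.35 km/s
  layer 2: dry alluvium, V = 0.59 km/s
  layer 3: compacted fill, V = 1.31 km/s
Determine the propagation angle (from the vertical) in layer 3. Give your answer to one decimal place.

Ray parameter p = sin 4.1° / 0.35 = 2.0428e-01 s/km.
sin θ_3 = p·V_3 = 2.0428e-01 × 1.31 = 0.2676.
θ_3 = 15.52° from the vertical.

15.5°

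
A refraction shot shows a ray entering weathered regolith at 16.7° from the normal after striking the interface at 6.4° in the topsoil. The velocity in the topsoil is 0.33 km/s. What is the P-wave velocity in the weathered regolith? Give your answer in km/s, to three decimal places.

0.851 km/s

sin 6.4° = 0.1115; sin 16.7° = 0.2874.
V₂ = V₁·(sin θ₂/sin θ₁) = 0.33·(0.2874/0.1115) = 0.851 km/s.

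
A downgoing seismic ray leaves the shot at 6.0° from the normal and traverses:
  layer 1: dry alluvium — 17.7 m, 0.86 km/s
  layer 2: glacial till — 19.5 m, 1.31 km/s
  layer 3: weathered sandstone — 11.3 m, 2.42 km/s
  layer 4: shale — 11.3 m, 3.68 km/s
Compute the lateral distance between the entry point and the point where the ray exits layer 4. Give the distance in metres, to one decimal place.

14.1 m

Ray parameter p = sin 6.0° / 0.86 km/s = 1.2154e-01 s/km.
Layer 1: θ = 6.00°; offset = 17.7·tan 6.00° = 1.860 m.
Layer 2: sin θ = p·1.31 = 0.1592 → θ = 9.16°; offset = 19.5·tan 9.16° = 3.145 m.
Layer 3: sin θ = p·2.42 = 0.2941 → θ = 17.11°; offset = 11.3·tan 17.11° = 3.478 m.
Layer 4: sin θ = p·3.68 = 0.4473 → θ = 26.57°; offset = 11.3·tan 26.57° = 5.651 m.
Total horizontal offset = 14.134 m.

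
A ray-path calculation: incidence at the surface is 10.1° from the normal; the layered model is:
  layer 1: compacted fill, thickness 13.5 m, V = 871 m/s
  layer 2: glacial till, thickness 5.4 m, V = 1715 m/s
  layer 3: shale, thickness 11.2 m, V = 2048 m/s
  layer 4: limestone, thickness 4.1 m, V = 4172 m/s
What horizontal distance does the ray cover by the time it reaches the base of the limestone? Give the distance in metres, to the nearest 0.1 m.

15.8 m

p = sin θ₁/V₁ = sin 10.1°/871 = 2.0134e-04 s/m is conserved through the stack.
Layer 1: θ = 10.10°; offset = 13.5·tan 10.10° = 2.405 m.
Layer 2: sin θ = p·1715 = 0.3453 → θ = 20.20°; offset = 5.4·tan 20.20° = 1.987 m.
Layer 3: sin θ = p·2048 = 0.4123 → θ = 24.35°; offset = 11.2·tan 24.35° = 5.069 m.
Layer 4: sin θ = p·4172 = 0.8400 → θ = 57.14°; offset = 4.1·tan 57.14° = 6.347 m.
Σ offsets = 15.808 m.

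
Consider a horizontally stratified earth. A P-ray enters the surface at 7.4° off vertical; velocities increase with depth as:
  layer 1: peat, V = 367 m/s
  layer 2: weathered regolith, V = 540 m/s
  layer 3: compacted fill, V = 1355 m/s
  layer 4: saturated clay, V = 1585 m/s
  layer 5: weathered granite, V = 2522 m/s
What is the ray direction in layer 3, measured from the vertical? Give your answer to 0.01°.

Ray parameter p = sin 7.4° / 367 = 3.5094e-04 s/m.
sin θ_3 = p·V_3 = 3.5094e-04 × 1355 = 0.4755.
θ_3 = 28.39° from the vertical.

28.39°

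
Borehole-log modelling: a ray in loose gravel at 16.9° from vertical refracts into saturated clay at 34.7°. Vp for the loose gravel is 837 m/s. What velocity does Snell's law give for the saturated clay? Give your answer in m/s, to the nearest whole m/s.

Snell's law: sin 16.9°/V₁ = sin 34.7°/V₂.
V₂ = V₁·sin 34.7°/sin 16.9° = 837 × 1.9583 = 1639.09 m/s.

1639 m/s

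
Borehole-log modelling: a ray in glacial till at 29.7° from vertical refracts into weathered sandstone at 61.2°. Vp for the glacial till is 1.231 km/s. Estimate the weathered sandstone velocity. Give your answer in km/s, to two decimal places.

2.18 km/s

sin 29.7° = 0.4955; sin 61.2° = 0.8763.
V₂ = V₁·(sin θ₂/sin θ₁) = 1.231·(0.8763/0.4955) = 2.18 km/s.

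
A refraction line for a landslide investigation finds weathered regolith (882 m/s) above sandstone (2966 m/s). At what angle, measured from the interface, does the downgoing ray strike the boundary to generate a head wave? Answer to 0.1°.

Critical incidence: sin θ_c = V₁/V₂ = 882/2966 = 0.2974.
θ_c = arcsin 0.2974 = 17.30°.
Measured from the interface: 90° − 17.30° = 72.70°.

72.7°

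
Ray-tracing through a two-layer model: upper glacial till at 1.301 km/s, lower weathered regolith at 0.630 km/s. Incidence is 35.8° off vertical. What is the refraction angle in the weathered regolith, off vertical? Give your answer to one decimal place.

Snell's law: sin θ₂ = (V₂/V₁)·sin θ₁ = (0.630/1.301)·sin 35.8° = 0.2833.
θ₂ = sin⁻¹(0.2833) = 16.45° (from vertical).

16.5°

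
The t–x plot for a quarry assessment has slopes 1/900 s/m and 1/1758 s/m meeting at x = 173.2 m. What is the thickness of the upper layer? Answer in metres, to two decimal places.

49.20 m

h = (x_cross/2)·√((V₂−V₁)/(V₂+V₁)).
(V₂−V₁)/(V₂+V₁) = (1758−900)/(1758+900) = 0.3228; √ = 0.5682.
h = (173.2/2)·0.5682 = 49.20 m.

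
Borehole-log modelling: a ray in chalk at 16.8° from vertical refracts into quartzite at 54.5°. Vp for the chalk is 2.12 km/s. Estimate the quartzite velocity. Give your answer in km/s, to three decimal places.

5.971 km/s

sin 16.8° = 0.2890; sin 54.5° = 0.8141.
V₂ = V₁·(sin θ₂/sin θ₁) = 2.12·(0.8141/0.2890) = 5.971 km/s.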